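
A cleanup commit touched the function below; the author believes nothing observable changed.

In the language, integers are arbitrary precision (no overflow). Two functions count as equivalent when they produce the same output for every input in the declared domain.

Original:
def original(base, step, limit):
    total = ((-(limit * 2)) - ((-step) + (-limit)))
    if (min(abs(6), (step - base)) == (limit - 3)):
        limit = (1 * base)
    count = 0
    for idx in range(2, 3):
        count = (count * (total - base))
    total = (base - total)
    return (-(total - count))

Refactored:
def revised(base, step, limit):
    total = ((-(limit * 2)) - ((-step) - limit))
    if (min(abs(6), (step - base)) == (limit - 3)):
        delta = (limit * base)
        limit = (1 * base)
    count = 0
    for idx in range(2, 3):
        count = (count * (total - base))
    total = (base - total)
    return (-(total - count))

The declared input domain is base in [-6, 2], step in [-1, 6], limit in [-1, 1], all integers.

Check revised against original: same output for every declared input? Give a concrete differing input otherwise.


Reading the diff, among the changes: arithmetic usage differs; local variable names differ; statement counts differ.
As a probe, take base=2, step=1, limit=0: original runs total becomes 1; next (min(abs(6), (step - base)) == (limit - 3)) evaluates to false; next count becomes 0; next at idx=2:; next count becomes 0; next total becomes 1; next final value -1; revised runs total becomes 1; next (min(abs(6), (step - base)) == (limit - 3)) evaluates to false; next count becomes 0; next at idx=2:; next count becomes 0; next total becomes 1; next final value -1; both end at -1.
Checked all 216 inputs in the declared domain: the outputs agree on every one.
verdict: equivalent


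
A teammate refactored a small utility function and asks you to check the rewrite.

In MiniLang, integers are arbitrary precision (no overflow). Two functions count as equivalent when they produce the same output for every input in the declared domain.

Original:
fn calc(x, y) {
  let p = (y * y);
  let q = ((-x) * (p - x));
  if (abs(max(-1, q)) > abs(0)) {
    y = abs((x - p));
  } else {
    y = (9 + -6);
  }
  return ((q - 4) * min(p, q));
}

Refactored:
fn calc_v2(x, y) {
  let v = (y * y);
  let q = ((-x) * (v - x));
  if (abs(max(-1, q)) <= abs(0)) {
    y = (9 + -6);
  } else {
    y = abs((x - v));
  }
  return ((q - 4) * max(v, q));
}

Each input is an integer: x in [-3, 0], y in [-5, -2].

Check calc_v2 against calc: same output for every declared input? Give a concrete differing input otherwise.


At x=-3, y=-5: calc gives 2000, calc_v2 gives 6720.
verdict: not equivalent; witness: x=-3, y=-5


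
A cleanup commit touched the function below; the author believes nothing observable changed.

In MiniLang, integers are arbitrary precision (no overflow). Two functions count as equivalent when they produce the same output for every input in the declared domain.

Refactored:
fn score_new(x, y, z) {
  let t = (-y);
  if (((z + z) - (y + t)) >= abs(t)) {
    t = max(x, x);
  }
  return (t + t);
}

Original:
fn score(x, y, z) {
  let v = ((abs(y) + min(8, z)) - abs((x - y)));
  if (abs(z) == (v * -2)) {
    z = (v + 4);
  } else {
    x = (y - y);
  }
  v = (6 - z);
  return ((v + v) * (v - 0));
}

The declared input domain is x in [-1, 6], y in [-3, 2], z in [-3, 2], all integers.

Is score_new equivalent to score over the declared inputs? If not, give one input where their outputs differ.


Take x=-1, y=-3, z=-3.
score: v=-2, then (abs(z) == (v * -2)) is false, then x=0, then v=9, then returns 162
score_new: t=3, then (((z + z) - (y + t)) >= abs(t)) is false, then returns 6
162 vs 6 — the two versions disagree here.
verdict: not equivalent; witness: x=-1, y=-3, z=-3


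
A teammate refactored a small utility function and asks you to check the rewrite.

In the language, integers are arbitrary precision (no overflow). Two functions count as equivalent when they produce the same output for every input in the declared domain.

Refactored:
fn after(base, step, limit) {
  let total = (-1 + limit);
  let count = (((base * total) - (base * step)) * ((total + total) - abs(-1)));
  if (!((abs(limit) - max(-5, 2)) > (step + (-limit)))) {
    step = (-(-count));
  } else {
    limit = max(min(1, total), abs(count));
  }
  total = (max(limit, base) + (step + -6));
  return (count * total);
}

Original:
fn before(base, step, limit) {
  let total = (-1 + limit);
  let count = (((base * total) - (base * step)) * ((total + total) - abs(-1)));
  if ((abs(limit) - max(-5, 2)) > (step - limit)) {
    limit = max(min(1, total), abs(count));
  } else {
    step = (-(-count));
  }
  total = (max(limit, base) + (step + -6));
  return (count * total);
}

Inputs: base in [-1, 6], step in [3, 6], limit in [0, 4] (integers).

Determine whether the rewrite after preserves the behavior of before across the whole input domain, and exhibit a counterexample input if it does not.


Side by side, the visible changes include: boolean connective usage differs; also arithmetic usage differs.
Tracing base=2, step=6, limit=0: before: total becomes -1; next count becomes 42; next ((abs(limit) - max(-5, 2)) > (step - limit)) evaluates to false; next step becomes 42; next total becomes 38; next final value 1596 | after: total becomes -1; next count becomes 42; next (!((abs(limit) - max(-5, 2)) > (step + (-limit)))) evaluates to true; next step becomes 42; next total becomes 38; next final value 1596 — matching result 1596.
An exhaustive pass over the 160 declared inputs shows identical outputs.
verdict: equivalent


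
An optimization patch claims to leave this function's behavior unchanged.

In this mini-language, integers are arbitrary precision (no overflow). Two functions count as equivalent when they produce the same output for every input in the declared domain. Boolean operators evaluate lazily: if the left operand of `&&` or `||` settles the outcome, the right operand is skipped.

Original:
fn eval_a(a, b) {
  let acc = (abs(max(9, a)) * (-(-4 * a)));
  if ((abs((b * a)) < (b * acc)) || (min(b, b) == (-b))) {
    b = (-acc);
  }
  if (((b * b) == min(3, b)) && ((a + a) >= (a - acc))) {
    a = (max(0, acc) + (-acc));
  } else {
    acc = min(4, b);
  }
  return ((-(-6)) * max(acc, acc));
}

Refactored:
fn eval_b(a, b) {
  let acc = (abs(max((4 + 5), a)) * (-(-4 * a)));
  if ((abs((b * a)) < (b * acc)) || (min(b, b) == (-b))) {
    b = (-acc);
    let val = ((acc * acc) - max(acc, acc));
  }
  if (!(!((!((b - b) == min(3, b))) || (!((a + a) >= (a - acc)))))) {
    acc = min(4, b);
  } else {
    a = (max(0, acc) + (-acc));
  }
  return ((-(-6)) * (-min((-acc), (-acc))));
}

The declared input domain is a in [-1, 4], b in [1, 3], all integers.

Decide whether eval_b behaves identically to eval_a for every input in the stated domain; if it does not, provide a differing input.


Take a=0, b=1.
eval_a: acc=0, then ((abs((b * a)) < (b * acc)) || (min(b, b) == (-b))) is false, then (((b * b) == min(3, b)) && ((a + a) >= (a - acc))) is true, then a=0, then returns 0
eval_b: acc=0, then ((abs((b * a)) < (b * acc)) || (min(b, b) == (-b))) is false, then (!(!((!((b - b) == min(3, b))) || (!((a + a) >= (a - acc)))))) is true, then acc=1, then returns 6
0 != 6, so the rewrite changes behavior.
verdict: not equivalent; witness: a=0, b=1


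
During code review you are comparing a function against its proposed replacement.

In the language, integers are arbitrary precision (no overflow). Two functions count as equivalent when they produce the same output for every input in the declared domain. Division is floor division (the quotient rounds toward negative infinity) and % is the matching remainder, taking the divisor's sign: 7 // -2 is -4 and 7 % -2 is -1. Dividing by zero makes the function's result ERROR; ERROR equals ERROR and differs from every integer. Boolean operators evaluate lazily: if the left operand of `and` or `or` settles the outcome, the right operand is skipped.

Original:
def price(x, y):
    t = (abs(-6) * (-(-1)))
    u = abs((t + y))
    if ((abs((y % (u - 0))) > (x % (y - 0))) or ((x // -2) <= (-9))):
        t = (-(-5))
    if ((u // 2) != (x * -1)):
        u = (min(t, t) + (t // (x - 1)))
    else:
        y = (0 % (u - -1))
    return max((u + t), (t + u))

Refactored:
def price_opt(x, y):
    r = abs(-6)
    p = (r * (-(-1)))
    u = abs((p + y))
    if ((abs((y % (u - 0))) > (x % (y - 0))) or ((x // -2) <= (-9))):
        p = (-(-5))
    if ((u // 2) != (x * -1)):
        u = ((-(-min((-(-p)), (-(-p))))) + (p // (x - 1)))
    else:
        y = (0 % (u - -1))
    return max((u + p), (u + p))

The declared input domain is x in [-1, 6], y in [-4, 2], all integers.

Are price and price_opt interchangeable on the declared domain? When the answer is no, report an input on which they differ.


Although local variable names differ; and statement counts differ, 56/56 inputs agree.
verdict: equivalent


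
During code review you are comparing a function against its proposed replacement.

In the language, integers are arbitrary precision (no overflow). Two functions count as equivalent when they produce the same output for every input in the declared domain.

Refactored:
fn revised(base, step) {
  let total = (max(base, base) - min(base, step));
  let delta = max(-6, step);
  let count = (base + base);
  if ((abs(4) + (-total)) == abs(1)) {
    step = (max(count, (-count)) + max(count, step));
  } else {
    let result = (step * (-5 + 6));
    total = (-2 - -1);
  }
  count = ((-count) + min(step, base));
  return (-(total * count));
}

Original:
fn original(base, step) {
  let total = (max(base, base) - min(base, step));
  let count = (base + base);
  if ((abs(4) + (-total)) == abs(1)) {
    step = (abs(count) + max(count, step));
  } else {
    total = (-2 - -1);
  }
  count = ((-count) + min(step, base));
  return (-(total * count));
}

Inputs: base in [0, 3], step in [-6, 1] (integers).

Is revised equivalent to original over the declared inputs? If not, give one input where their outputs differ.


Although constant usage differs, plus local variable names differ, plus min/max/abs usage differs, plus statement counts differ, plus arithmetic usage differs, 32/32 inputs agree.
verdict: equivalent


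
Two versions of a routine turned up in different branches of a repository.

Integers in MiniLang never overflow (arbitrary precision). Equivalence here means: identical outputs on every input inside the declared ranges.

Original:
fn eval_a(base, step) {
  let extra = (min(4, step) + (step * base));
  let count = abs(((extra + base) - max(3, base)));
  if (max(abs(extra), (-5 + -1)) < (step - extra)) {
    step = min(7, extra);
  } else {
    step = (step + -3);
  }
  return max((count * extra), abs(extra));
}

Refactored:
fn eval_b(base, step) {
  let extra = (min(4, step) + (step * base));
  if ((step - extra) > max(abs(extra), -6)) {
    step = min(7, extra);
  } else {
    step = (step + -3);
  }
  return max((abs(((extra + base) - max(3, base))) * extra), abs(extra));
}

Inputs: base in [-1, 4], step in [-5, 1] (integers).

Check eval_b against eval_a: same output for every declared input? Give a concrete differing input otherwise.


This is a faithful refactor — statement counts differ; and comparison usage differs; and local variable names differ; and constant usage differs; and arithmetic usage differs, but the computed results match everywhere.
Spot check at base=0, step=-1 — eval_a: extra := -1 | count := 4 | (max(abs(extra), (-5 + -1)) < (step - extra)): false | step := -4 | result 1. eval_b: extra := -1 | ((step - extra) > max(abs(extra), -6)): false | step := -4 | result 1. Both give 1.
Every one of the 42 inputs gives matching results.
verdict: equivalent


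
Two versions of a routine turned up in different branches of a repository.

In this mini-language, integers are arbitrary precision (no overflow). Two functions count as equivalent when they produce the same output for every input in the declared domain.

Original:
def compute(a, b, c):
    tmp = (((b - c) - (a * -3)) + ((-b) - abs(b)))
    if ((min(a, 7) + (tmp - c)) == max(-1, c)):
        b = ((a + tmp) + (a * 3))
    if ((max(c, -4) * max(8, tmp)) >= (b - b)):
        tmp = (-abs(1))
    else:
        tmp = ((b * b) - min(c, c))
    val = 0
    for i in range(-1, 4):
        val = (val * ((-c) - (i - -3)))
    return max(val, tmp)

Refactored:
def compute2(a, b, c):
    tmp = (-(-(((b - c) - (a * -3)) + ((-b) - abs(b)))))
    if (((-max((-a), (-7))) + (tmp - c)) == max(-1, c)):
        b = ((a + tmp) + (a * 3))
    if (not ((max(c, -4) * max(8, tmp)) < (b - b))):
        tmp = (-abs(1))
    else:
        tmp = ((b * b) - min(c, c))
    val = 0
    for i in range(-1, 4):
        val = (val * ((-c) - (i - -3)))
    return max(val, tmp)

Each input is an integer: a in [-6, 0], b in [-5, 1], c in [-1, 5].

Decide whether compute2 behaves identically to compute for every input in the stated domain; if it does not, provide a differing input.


The two versions differ — the changes include comparison usage differs, plus min/max/abs usage differs, plus boolean connective usage differs.
One worked example (a=-6, b=-3, c=1) — compute: tmp := -22 | ((min(a, 7) + (tmp - c)) == max(-1, c)): false | ((max(c, -4) * max(8, tmp)) >= (b - b)): true | tmp := -1 | val := 0 | iter i=-1: | val := 0 | iter i=0: | val := 0 | iter i=1: | val := 0 | iter i=2: | val := 0 | iter i=3: | val := 0 | result 0; compute2: tmp := -22 | (((-max((-a), (-7))) + (tmp - c)) == max(-1, c)): false | (not ((max(c, -4) * max(8, tmp)) < (b - b))): true | tmp := -1 | val := 0 | iter i=-1: | val := 0 | iter i=0: | val := 0 | iter i=1: | val := 0 | iter i=2: | val := 0 | iter i=3: | val := 0 | result 0; agreement on 0.
Every one of the 343 inputs gives matching results.
verdict: equivalent


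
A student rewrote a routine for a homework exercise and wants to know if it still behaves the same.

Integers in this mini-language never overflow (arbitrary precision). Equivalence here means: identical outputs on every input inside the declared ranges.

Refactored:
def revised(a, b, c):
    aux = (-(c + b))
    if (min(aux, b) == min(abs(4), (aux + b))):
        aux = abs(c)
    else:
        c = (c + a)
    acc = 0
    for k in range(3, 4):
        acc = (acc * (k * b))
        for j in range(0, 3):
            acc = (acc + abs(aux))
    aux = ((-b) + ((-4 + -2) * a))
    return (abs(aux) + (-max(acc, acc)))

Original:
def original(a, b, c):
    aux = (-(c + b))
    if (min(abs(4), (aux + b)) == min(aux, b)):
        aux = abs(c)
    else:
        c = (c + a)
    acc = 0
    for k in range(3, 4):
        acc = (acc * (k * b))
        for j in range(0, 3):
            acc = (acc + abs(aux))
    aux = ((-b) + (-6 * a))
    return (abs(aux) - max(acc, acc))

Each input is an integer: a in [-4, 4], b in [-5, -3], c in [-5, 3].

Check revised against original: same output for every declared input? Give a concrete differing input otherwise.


This is a faithful refactor — arithmetic usage differs; also constant usage differs, but the computed results match everywhere.
One worked example (a=-3, b=-4, c=-4) — original: aux=8, then (min(abs(4), (aux + b)) == min(aux, b)) is false, then c=-7, then acc=0, then (k=3), then acc=0, then (j=0), then acc=8, then (j=1), then acc=16, then (j=2), then acc=24, then aux=22, then returns -2; revised: aux=8, then (min(aux, b) == min(abs(4), (aux + b))) is false, then c=-7, then acc=0, then (k=3), then acc=0, then (j=0), then acc=8, then (j=1), then acc=16, then (j=2), then acc=24, then aux=22, then returns -2; agreement on -2.
Across all 243 domain points the two functions coincide.
verdict: equivalent


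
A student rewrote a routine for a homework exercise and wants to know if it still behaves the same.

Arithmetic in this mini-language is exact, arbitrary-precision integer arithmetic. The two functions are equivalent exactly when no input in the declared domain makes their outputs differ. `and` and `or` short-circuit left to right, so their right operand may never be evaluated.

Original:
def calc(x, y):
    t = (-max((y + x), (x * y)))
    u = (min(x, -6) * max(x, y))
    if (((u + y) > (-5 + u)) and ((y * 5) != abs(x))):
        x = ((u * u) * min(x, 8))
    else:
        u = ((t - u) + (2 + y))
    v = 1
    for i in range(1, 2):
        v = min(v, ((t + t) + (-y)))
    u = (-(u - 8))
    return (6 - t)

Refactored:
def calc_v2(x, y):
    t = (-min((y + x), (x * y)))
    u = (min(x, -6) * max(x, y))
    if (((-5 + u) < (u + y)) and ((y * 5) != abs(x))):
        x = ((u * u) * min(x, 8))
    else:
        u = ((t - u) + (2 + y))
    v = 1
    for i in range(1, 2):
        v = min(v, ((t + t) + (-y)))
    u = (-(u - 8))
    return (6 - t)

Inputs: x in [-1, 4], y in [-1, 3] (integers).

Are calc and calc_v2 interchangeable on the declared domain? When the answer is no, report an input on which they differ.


On input x=-1, y=-1, calc returns 7 while calc_v2 returns 4.
verdict: not equivalent; witness: x=-1, y=-1


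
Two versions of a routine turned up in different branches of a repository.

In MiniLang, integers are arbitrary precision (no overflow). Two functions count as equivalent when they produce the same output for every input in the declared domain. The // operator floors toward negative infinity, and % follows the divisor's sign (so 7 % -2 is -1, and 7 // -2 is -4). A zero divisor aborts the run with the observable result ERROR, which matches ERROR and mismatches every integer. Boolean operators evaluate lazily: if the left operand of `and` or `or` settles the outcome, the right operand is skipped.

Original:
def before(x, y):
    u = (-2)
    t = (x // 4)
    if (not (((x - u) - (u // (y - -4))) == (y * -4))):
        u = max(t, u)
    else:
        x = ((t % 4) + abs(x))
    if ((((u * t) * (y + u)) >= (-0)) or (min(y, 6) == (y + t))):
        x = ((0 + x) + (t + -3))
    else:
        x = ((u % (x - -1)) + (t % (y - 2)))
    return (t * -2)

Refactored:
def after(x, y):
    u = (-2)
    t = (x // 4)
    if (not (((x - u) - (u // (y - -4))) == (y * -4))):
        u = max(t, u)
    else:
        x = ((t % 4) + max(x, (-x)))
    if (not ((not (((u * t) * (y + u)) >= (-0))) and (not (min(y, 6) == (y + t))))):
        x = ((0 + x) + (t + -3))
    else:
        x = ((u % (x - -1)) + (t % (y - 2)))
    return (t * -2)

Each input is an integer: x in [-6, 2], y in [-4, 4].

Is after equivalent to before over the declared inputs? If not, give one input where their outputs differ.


Equivalent — the differences include boolean connective usage differs, and min/max/abs usage differs, yet no declared input distinguishes the two.
Spot check at x=2, y=4 — before: u := -2 | t := 0 | (not (((x - u) - (u // (y - -4))) == (y * -4))): true | u := 0 | ((((u * t) * (y + u)) >= (-0)) or (min(y, 6) == (y + t))): true | x := -1 | result 0. after: u := -2 | t := 0 | (not (((x - u) - (u // (y - -4))) == (y * -4))): true | u := 0 | (not ((not (((u * t) * (y + u)) >= (-0))) and (not (min(y, 6) == (y + t))))): true | x := -1 | result 0. Both give 0.
Every one of the 81 inputs gives matching results.
verdict: equivalent


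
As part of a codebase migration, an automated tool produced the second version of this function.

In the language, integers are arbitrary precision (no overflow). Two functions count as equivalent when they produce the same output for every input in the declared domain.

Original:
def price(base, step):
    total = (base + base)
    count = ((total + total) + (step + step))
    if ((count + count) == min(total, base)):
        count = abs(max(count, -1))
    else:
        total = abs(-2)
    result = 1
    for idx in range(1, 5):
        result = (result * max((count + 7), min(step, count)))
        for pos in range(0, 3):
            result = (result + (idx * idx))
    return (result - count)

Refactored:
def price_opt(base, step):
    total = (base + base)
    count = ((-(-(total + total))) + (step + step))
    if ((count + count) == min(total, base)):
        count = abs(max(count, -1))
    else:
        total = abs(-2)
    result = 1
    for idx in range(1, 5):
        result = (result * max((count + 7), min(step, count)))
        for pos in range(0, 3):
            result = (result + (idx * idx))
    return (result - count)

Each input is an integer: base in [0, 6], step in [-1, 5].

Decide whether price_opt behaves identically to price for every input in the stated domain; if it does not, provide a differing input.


This is a faithful refactor — same computation, different form, but the computed results match everywhere.
Tracing base=5, step=0: price: total = 10; count = 20; ((count + count) == min(total, base)) -> false; total = 2; result = 1; [idx=1]; result = 27; [pos=0]; result = 28; [pos=1]; result = 29; [pos=2]; result = 30; [idx=2]; result = 810; [pos=0]; result = 814; [pos=1]; result = 818; [pos=2]; result = 822; [idx=3]; result = 22194; [pos=0]; result = 22203; [pos=1]; result = 22212; [pos=2]; result = 22221; [idx=4]; result = 599967; [pos=0]; result = 599983; [pos=1]; result = 599999; [pos=2]; result = 600015; return 599995 | price_opt: total = 10; count = 20; ((count + count) == min(total, base)) -> false; total = 2; result = 1; [idx=1]; result = 27; [pos=0]; result = 28; [pos=1]; result = 29; [pos=2]; result = 30; [idx=2]; result = 810; [pos=0]; result = 814; [pos=1]; result = 818; [pos=2]; result = 822; [idx=3]; result = 22194; [pos=0]; result = 22203; [pos=1]; result = 22212; [pos=2]; result = 22221; [idx=4]; result = 599967; [pos=0]; result = 599983; [pos=1]; result = 599999; [pos=2]; result = 600015; return 599995 — matching result 599995.
Across all 49 domain points the two functions coincide.
verdict: equivalent


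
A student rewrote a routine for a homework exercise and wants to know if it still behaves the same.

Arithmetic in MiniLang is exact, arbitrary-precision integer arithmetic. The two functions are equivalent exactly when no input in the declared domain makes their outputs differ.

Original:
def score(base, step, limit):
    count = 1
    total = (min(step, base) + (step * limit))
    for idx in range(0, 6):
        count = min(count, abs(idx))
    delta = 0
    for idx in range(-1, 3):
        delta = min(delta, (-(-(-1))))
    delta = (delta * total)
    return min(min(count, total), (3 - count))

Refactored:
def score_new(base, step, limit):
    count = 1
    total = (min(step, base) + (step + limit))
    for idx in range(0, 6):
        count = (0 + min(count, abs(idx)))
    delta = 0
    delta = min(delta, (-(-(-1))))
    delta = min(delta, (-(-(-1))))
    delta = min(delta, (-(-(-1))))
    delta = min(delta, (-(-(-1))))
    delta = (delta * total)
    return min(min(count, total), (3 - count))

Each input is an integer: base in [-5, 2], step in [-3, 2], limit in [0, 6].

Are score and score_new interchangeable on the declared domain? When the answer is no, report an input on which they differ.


Input base=-5, step=-3, limit=0: -5 from score versus -8 from score_new.
verdict: not equivalent; witness: base=-5, step=-3, limit=0


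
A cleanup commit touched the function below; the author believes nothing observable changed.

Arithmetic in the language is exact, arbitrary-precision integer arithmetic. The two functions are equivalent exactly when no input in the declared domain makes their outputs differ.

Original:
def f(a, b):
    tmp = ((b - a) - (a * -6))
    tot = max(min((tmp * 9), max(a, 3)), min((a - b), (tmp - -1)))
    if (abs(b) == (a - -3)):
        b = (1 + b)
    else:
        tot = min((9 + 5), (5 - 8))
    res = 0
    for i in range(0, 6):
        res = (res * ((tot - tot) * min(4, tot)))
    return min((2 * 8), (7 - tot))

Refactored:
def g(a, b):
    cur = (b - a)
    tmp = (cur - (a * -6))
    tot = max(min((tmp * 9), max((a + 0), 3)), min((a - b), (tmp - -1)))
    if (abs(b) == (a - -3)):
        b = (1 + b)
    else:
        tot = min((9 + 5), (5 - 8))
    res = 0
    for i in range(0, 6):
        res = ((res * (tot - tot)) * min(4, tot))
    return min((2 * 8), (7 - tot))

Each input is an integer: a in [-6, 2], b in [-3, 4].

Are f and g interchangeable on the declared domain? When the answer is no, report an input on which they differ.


The two are interchangeable: local variable names differ, statement counts differ, arithmetic usage differs, constant usage differs, and every declared input agrees.
As a probe, take a=-5, b=-3: f runs tmp becomes -28; next tot becomes -27; next (abs(b) == (a - -3)) evaluates to false; next tot becomes -3; next res becomes 0; next at i=0:; next res becomes 0; next at i=1:; next res becomes 0; next at i=2:; next res becomes 0; next at i=3:; next res becomes 0; next at i=4:; next res becomes 0; next at i=5:; next res becomes 0; next final value 10; g runs cur becomes 2; next tmp becomes -28; next tot becomes -27; next (abs(b) == (a - -3)) evaluates to false; next tot becomes -3; next res becomes 0; next at i=0:; next res becomes 0; next at i=1:; next res becomes 0; next at i=2:; next res becomes 0; next at i=3:; next res becomes 0; next at i=4:; next res becomes 0; next at i=5:; next res becomes 0; next final value 10; both end at 10.
Sweeping the whole domain (72 inputs) finds no disagreement.
verdict: equivalent


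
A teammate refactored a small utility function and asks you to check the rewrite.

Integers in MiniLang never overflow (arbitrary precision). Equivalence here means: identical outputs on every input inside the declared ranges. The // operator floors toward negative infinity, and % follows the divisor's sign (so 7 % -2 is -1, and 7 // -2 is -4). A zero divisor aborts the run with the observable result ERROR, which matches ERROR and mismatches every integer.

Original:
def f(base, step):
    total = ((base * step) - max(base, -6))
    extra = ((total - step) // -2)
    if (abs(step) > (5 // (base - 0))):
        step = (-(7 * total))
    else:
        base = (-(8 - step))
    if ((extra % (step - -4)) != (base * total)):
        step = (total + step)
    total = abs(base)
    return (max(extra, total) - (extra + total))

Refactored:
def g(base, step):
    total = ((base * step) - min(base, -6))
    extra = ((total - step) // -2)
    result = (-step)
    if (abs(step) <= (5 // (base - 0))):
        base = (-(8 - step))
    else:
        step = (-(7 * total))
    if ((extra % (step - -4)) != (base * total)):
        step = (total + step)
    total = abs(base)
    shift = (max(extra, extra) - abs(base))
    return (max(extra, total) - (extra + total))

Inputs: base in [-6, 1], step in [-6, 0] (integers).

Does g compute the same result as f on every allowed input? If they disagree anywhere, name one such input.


Not equivalent: base=-4, step=-6 separates them (17 vs 18).
f: total := 28 | extra := -17 | (abs(step) > (5 // (base - 0))): true | step := -196 | ((extra % (step - -4)) != (base * total)): true | step := -168 | total := 4 | result 17
g: total := 30 | extra := -18 | result := 6 | (abs(step) <= (5 // (base - 0))): false | step := -210 | ((extra % (step - -4)) != (base * total)): true | step := -180 | total := 4 | shift := -22 | result 18
verdict: not equivalent; witness: base=-4, step=-6


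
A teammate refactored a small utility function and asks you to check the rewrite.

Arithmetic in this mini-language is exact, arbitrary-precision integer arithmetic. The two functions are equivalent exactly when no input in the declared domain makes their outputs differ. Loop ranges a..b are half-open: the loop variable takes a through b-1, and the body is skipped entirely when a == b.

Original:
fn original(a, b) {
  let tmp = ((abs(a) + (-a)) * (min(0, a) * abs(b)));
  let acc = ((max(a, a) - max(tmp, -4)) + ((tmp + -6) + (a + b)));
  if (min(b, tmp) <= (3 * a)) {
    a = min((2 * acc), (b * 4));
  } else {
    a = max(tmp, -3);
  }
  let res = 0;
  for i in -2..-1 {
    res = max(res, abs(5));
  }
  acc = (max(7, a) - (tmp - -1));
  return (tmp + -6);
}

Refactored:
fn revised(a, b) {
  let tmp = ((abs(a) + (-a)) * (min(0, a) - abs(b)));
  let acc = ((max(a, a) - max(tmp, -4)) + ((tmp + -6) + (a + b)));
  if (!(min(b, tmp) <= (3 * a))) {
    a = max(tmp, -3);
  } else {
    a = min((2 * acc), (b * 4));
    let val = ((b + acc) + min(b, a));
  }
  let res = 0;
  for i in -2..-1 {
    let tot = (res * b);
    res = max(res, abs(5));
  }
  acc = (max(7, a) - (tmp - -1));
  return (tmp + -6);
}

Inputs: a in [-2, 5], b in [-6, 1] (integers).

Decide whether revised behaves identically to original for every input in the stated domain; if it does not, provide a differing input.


Consider the input a=-2, b=-6.
original: tmp=-48, then acc=-60, then (min(b, tmp) <= (3 * a)) is true, then a=-120, then res=0, then (i=-2), then res=5, then acc=54, then returns -54
revised: tmp=-32, then acc=-44, then (!(min(b, tmp) <= (3 * a))) is false, then a=-88, then val=-138, then res=0, then (i=-2), then tot=0, then res=5, then acc=38, then returns -38
-54 and -38 differ, so these are not the same function on this domain.
verdict: not equivalent; witness: a=-2, b=-6


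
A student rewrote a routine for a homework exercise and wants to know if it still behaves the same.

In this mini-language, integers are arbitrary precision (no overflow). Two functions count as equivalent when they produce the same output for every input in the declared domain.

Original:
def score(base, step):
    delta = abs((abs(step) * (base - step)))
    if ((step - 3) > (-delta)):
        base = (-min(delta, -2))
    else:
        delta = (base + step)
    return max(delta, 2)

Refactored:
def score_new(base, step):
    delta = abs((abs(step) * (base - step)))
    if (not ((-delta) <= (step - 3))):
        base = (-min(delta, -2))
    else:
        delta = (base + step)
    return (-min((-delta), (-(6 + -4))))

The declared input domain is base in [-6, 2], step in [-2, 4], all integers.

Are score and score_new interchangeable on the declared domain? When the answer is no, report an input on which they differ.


These are not equivalent — on base=-6, step=-2 the outputs split (8 vs 2).
score: delta := 8 | ((step - 3) > (-delta)): true | base := 2 | result 8
score_new: delta := 8 | (not ((-delta) <= (step - 3))): false | delta := -8 | result 2
verdict: not equivalent; witness: base=-6, step=-2


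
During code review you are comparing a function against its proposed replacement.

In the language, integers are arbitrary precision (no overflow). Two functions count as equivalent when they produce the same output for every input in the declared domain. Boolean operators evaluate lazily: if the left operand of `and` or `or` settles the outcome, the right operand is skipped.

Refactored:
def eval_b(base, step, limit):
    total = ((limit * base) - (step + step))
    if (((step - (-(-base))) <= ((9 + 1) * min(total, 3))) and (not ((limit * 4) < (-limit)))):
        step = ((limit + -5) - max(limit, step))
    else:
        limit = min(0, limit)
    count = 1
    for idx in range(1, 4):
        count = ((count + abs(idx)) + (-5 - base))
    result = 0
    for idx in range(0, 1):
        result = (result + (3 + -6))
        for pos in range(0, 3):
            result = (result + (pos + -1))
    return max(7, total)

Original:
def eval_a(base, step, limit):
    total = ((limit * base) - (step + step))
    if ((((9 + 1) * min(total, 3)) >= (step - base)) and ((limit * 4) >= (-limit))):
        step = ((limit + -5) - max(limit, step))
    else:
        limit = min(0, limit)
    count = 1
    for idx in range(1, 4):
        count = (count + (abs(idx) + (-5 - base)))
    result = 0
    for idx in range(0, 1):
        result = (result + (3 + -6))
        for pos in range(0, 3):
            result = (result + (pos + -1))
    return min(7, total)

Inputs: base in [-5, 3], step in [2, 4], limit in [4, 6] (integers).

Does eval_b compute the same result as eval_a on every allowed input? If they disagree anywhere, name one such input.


These are not equivalent — on base=-5, step=2, limit=4 the outputs split (-24 vs 7).
eval_a: total = -24; ((((9 + 1) * min(total, 3)) >= (step - base)) and ((limit * 4) >= (-limit))) -> false; limit = 0; count = 1; [idx=1]; count = 2; [idx=2]; count = 4; [idx=3]; count = 7; result = 0; [idx=0]; result = -3; [pos=0]; result = -4; [pos=1]; result = -4; [pos=2]; result = -3; return -24
eval_b: total = -24; (((step - (-(-base))) <= ((9 + 1) * min(total, 3))) and (not ((limit * 4) < (-limit)))) -> false; limit = 0; count = 1; [idx=1]; count = 2; [idx=2]; count = 4; [idx=3]; count = 7; result = 0; [idx=0]; result = -3; [pos=0]; result = -4; [pos=1]; result = -4; [pos=2]; result = -3; return 7
verdict: not equivalent; witness: base=-5, step=2, limit=4


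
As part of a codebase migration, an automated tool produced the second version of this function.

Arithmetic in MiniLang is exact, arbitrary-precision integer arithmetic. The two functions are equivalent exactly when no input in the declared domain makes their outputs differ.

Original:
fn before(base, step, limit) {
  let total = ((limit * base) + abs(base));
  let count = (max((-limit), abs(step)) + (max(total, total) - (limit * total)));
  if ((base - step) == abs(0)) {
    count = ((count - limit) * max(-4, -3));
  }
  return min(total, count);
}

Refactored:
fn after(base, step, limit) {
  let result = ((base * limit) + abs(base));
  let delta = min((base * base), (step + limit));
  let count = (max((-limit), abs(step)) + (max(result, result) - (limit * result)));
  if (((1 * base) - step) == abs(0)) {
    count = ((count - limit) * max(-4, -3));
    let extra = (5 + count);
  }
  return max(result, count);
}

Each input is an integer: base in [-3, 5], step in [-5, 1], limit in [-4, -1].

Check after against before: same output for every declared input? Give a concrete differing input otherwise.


Not equivalent: base=-3, step=-5, limit=-4 separates them (15 vs 80).
before: total=15, then count=80, then ((base - step) == abs(0)) is false, then returns 15
after: result=15, then delta=-9, then count=80, then (((1 * base) - step) == abs(0)) is false, then returns 80
verdict: not equivalent; witness: base=-3, step=-5, limit=-4


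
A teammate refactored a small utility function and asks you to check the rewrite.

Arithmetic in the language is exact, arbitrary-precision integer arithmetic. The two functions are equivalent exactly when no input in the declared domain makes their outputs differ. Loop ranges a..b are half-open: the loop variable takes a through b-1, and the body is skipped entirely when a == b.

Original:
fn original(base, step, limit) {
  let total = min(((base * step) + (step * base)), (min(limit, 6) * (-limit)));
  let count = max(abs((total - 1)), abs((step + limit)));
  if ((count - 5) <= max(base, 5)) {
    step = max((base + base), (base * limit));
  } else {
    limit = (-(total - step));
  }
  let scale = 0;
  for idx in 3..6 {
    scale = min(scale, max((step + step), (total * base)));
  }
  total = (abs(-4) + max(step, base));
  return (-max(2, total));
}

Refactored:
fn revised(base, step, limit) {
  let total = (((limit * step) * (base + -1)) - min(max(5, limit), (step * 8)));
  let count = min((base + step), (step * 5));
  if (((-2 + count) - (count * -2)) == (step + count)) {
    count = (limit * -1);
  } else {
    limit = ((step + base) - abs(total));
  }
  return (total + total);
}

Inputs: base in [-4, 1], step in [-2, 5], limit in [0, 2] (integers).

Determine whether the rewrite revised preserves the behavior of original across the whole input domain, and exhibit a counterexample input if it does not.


Run the pair on base=-4, step=-2, limit=0.
original: total := 0 | count := 2 | ((count - 5) <= max(base, 5)): true | step := 0 | scale := 0 | iter idx=3: | scale := 0 | iter idx=4: | scale := 0 | iter idx=5: | scale := 0 | total := 4 | result -4
revised: total := 16 | count := -10 | (((-2 + count) - (count * -2)) == (step + count)): false | limit := -22 | result 32
-4 and 32 differ, so these are not the same function on this domain.
verdict: not equivalent; witness: base=-4, step=-2, limit=0


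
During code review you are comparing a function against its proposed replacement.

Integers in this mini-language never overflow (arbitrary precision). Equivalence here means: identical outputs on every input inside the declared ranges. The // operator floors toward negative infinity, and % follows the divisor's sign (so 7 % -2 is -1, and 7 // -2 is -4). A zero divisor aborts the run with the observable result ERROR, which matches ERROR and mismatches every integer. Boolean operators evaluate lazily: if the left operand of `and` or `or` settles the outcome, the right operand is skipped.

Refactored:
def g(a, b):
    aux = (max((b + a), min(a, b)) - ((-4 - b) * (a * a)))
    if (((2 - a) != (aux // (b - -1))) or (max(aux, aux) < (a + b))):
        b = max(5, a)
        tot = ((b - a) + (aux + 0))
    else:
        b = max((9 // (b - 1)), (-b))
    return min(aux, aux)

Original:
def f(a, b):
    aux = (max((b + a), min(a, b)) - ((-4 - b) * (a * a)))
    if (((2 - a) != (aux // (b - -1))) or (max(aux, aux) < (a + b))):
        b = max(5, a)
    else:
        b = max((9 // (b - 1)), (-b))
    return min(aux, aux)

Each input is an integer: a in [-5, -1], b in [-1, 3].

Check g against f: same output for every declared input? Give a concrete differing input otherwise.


This is a faithful refactor — local variable names differ; constant usage differs; arithmetic usage differs; statement counts differ, but the computed results match everywhere.
Tracing a=-3, b=2: f: aux := 53 | (((2 - a) != (aux // (b - -1))) or (max(aux, aux) < (a + b))): true | b := 5 | result 53 | g: aux := 53 | (((2 - a) != (aux // (b - -1))) or (max(aux, aux) < (a + b))): true | b := 5 | tot := 61 | result 53 — matching result 53.
Checked all 25 inputs in the declared domain: the outputs agree on every one.
verdict: equivalent


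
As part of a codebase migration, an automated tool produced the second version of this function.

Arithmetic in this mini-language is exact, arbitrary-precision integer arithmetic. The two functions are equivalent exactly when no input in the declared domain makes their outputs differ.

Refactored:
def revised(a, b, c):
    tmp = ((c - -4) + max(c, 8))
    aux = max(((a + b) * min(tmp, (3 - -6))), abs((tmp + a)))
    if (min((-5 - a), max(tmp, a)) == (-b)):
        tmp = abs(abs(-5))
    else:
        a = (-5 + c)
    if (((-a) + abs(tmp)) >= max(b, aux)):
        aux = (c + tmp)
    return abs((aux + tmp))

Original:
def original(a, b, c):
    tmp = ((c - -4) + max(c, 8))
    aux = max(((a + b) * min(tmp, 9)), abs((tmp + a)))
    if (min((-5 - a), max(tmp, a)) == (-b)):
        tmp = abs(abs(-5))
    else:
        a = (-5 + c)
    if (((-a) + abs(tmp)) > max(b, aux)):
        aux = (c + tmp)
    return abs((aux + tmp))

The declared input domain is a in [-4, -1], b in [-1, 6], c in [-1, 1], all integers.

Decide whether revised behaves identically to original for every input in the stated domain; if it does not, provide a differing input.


Try a=-4, b=1, c=1.
original: tmp becomes 13; next aux becomes 9; next (min((-5 - a), max(tmp, a)) == (-b)) evaluates to true; next tmp becomes 5; next (((-a) + abs(tmp)) > max(b, aux)) evaluates to false; next final value 14
revised: tmp becomes 13; next aux becomes 9; next (min((-5 - a), max(tmp, a)) == (-b)) evaluates to true; next tmp becomes 5; next (((-a) + abs(tmp)) >= max(b, aux)) evaluates to true; next aux becomes 6; next final value 11
14 vs 11 — the two versions disagree here.
verdict: not equivalent; witness: a=-4, b=1, c=1


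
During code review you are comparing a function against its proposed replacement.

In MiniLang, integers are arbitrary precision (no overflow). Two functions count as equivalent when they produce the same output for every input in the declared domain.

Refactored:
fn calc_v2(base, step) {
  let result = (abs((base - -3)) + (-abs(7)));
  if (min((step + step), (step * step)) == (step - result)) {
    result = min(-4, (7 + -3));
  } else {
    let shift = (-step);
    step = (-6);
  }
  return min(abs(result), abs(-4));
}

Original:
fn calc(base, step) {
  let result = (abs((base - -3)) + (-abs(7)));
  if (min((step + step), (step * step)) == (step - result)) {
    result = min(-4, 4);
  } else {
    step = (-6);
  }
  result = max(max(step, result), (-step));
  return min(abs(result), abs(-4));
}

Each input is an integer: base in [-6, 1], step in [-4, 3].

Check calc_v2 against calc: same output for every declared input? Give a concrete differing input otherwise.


There is a counterexample at base=1, step=-4: 4 on one side, 3 on the other.
calc: result = -3; (min((step + step), (step * step)) == (step - result)) -> false; step = -6; result = 6; return 4
calc_v2: result = -3; (min((step + step), (step * step)) == (step - result)) -> false; shift = 4; step = -6; return 3
verdict: not equivalent; witness: base=1, step=-4
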